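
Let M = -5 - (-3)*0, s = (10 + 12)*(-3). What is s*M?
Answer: 330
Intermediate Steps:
s = -66 (s = 22*(-3) = -66)
M = -5 (M = -5 - 1*0 = -5 + 0 = -5)
s*M = -66*(-5) = 330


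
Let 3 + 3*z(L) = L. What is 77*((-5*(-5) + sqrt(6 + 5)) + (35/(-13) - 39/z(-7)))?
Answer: 340417/130 + 77*sqrt(11) ≈ 2874.0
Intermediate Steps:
z(L) = -1 + L/3
77*((-5*(-5) + sqrt(6 + 5)) + (35/(-13) - 39/z(-7))) = 77*((-5*(-5) + sqrt(6 + 5)) + (35/(-13) - 39/(-1 + (1/3)*(-7)))) = 77*((25 + sqrt(11)) + (35*(-1/13) - 39/(-1 - 7/3))) = 77*((25 + sqrt(11)) + (-35/13 - 39/(-10/3))) = 77*((25 + sqrt(11)) + (-35/13 - 39*(-3/10))) = 77*((25 + sqrt(11)) + (-35/13 + 117/10)) = 77*((25 + sqrt(11)) + 1171/130) = 77*(4421/130 + sqrt(11)) = 340417/130 + 77*sqrt(11)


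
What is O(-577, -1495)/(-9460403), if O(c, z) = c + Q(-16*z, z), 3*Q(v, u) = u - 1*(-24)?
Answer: 3202/28381209 ≈ 0.00011282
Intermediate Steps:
Q(v, u) = 8 + u/3 (Q(v, u) = (u - 1*(-24))/3 = (u + 24)/3 = (24 + u)/3 = 8 + u/3)
O(c, z) = 8 + c + z/3 (O(c, z) = c + (8 + z/3) = 8 + c + z/3)
O(-577, -1495)/(-9460403) = (8 - 577 + (⅓)*(-1495))/(-9460403) = (8 - 577 - 1495/3)*(-1/9460403) = -3202/3*(-1/9460403) = 3202/28381209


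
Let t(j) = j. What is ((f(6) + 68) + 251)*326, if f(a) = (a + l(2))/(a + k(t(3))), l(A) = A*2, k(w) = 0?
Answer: 313612/3 ≈ 1.0454e+5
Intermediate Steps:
l(A) = 2*A
f(a) = (4 + a)/a (f(a) = (a + 2*2)/(a + 0) = (a + 4)/a = (4 + a)/a)
((f(6) + 68) + 251)*326 = (((4 + 6)/6 + 68) + 251)*326 = (((⅙)*10 + 68) + 251)*326 = ((5/3 + 68) + 251)*326 = (209/3 + 251)*326 = (962/3)*326 = 313612/3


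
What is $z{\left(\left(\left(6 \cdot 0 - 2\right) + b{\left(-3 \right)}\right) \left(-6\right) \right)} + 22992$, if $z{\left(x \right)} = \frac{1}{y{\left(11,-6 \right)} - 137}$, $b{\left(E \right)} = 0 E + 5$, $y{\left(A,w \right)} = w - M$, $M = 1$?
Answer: $\frac{3310847}{144} \approx 22992.0$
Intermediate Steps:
$y{\left(A,w \right)} = -1 + w$ ($y{\left(A,w \right)} = w - 1 = -1 + w$)
$b{\left(E \right)} = 5$ ($b{\left(E \right)} = 0 + 5 = 5$)
$z{\left(x \right)} = - \frac{1}{144}$ ($z{\left(x \right)} = \frac{1}{\left(-1 - 6\right) - 137} = \frac{1}{-7 - 137} = \frac{1}{-144} = - \frac{1}{144}$)
$z{\left(\left(\left(6 \cdot 0 - 2\right) + b{\left(-3 \right)}\right) \left(-6\right) \right)} + 22992 = - \frac{1}{144} + 22992 = \frac{3310847}{144}$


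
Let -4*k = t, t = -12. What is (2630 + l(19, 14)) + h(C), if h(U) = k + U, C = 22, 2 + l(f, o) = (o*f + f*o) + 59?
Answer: 3244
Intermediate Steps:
l(f, o) = 57 + 2*f*o (l(f, o) = -2 + ((o*f + f*o) + 59) = -2 + ((f*o + f*o) + 59) = -2 + (2*f*o + 59) = -2 + (59 + 2*f*o) = 57 + 2*f*o)
k = 3 (k = -1/4*(-12) = 3)
h(U) = 3 + U
(2630 + l(19, 14)) + h(C) = (2630 + (57 + 2*19*14)) + (3 + 22) = (2630 + (57 + 532)) + 25 = (2630 + 589) + 25 = 3219 + 25 = 3244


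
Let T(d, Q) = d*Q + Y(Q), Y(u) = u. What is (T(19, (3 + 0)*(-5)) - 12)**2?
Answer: 97344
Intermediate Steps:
T(d, Q) = Q + Q*d (T(d, Q) = d*Q + Q = Q*d + Q = Q + Q*d)
(T(19, (3 + 0)*(-5)) - 12)**2 = (((3 + 0)*(-5))*(1 + 19) - 12)**2 = ((3*(-5))*20 - 12)**2 = (-15*20 - 12)**2 = (-300 - 12)**2 = (-312)**2 = 97344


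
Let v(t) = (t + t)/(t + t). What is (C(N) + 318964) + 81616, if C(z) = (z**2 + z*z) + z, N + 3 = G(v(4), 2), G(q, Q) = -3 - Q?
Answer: 400700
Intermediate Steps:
v(t) = 1 (v(t) = (2*t)/((2*t)) = (2*t)*(1/(2*t)) = 1)
N = -8 (N = -3 + (-3 - 1*2) = -3 + (-3 - 2) = -3 - 5 = -8)
C(z) = z + 2*z**2 (C(z) = (z**2 + z**2) + z = 2*z**2 + z = z + 2*z**2)
(C(N) + 318964) + 81616 = (-8*(1 + 2*(-8)) + 318964) + 81616 = (-8*(1 - 16) + 318964) + 81616 = (-8*(-15) + 318964) + 81616 = (120 + 318964) + 81616 = 319084 + 81616 = 400700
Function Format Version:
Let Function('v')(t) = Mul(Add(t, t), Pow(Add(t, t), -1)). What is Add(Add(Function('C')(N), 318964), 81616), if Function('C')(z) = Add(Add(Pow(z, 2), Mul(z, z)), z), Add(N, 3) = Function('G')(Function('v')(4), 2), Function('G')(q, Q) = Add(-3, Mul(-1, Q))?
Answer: 400700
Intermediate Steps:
Function('v')(t) = 1 (Function('v')(t) = Mul(Mul(2, t), Pow(Mul(2, t), -1)) = Mul(Mul(2, t), Mul(Rational(1, 2), Pow(t, -1))) = 1)
N = -8 (N = Add(-3, Add(-3, Mul(-1, 2))) = Add(-3, Add(-3, -2)) = Add(-3, -5) = -8)
Function('C')(z) = Add(z, Mul(2, Pow(z, 2))) (Function('C')(z) = Add(Add(Pow(z, 2), Pow(z, 2)), z) = Add(Mul(2, Pow(z, 2)), z) = Add(z, Mul(2, Pow(z, 2))))
Add(Add(Function('C')(N), 318964), 81616) = Add(Add(Mul(-8, Add(1, Mul(2, -8))), 318964), 81616) = Add(Add(Mul(-8, Add(1, -16)), 318964), 81616) = Add(Add(Mul(-8, -15), 318964), 81616) = Add(Add(120, 318964), 81616) = Add(319084, 81616) = 400700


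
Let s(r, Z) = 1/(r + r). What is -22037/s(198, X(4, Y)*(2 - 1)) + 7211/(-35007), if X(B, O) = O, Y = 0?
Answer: -305493913775/35007 ≈ -8.7267e+6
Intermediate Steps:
s(r, Z) = 1/(2*r)
-22037/s(198, X(4, Y)*(2 - 1)) + 7211/(-35007) = -22037/((1/2)/198) + 7211/(-35007) = -22037/((1/2)*(1/198)) + 7211*(-1/35007) = -22037/1/396 - 7211/35007 = -22037*396 - 7211/35007 = -8726652 - 7211/35007 = -305493913775/35007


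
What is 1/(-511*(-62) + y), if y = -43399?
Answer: -1/11717 ≈ -8.5346e-5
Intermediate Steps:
1/(-511*(-62) + y) = 1/(-511*(-62) - 43399) = 1/(31682 - 43399) = 1/(-11717) = -1/11717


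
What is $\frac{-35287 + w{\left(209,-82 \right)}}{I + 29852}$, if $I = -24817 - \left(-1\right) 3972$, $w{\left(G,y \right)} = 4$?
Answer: $- \frac{35283}{9007} \approx -3.9173$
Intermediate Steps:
$I = -20845$ ($I = -24817 - -3972 = -24817 + 3972 = -20845$)
$\frac{-35287 + w{\left(209,-82 \right)}}{I + 29852} = \frac{-35287 + 4}{-20845 + 29852} = - \frac{35283}{9007}$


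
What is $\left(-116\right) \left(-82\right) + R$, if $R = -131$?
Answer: $9381$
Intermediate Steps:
$\left(-116\right) \left(-82\right) + R = \left(-116\right) \left(-82\right) - 131 = 9512 - 131 = 9381$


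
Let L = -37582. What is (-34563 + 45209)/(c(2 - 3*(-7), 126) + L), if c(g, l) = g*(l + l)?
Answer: -5323/15893 ≈ -0.33493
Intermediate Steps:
c(g, l) = 2*g*l (c(g, l) = g*(2*l) = 2*g*l)
(-34563 + 45209)/(c(2 - 3*(-7), 126) + L) = (-34563 + 45209)/(2*(2 - 3*(-7))*126 - 37582) = 10646/(2*(2 + 21)*126 - 37582) = 10646/(2*23*126 - 37582) = 10646/(5796 - 37582) = 10646/(-31786) = 10646*(-1/31786) = -5323/15893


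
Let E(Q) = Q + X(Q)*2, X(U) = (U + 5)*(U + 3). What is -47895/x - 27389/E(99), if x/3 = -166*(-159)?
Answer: -118133249/62509790 ≈ -1.8898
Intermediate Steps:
X(U) = (3 + U)*(5 + U) (X(U) = (5 + U)*(3 + U) = (3 + U)*(5 + U))
x = 79182 (x = 3*(-166*(-159)) = 3*26394 = 79182)
E(Q) = 30 + 2*Q**2 + 17*Q (E(Q) = Q + (15 + Q**2 + 8*Q)*2 = Q + (30 + 2*Q**2 + 16*Q) = 30 + 2*Q**2 + 17*Q)
-47895/x - 27389/E(99) = -47895/79182 - 27389/(30 + 2*99**2 + 17*99) = -47895*1/79182 - 27389/(30 + 2*9801 + 1683) = -15965/26394 - 27389/(30 + 19602 + 1683) = -15965/26394 - 27389/21315 = -118133249/62509790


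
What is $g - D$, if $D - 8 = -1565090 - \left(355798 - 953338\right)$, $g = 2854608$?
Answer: $3822150$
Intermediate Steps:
$D = -967542$ ($D = 8 - 967550 = -967542$)
$g - D = 2854608 - -967542 = 2854608 + 967542 = 3822150$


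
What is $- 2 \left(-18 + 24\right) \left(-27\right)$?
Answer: $324$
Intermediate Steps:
$- 2 \left(-18 + 24\right) \left(-27\right) = \left(-2\right) 6 \left(-27\right) = \left(-12\right) \left(-27\right) = 324$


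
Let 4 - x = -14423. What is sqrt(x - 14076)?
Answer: 3*sqrt(39) ≈ 18.735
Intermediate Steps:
x = 14427 (x = 4 - 1*(-14423) = 4 + 14423 = 14427)
sqrt(x - 14076) = sqrt(14427 - 14076) = sqrt(351) = 3*sqrt(39)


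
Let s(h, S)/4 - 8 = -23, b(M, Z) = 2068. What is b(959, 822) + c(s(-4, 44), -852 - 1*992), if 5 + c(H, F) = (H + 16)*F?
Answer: 83199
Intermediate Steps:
s(h, S) = -60 (s(h, S) = 32 + 4*(-23) = 32 - 92 = -60)
c(H, F) = -5 + F*(16 + H) (c(H, F) = -5 + (H + 16)*F = -5 + (16 + H)*F = -5 + F*(16 + H))
b(959, 822) + c(s(-4, 44), -852 - 1*992) = 2068 + (-5 + 16*(-852 - 1*992) + (-852 - 1*992)*(-60)) = 2068 + (-5 + 16*(-852 - 992) + (-852 - 992)*(-60)) = 2068 + (-5 + 16*(-1844) - 1844*(-60)) = 2068 + (-5 - 29504 + 110640) = 2068 + 81131 = 83199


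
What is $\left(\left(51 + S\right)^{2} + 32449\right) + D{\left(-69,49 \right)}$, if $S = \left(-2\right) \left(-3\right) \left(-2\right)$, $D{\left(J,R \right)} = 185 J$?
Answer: $21205$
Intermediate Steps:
$S = -12$ ($S = 6 \left(-2\right) = -12$)
$\left(\left(51 + S\right)^{2} + 32449\right) + D{\left(-69,49 \right)} = \left(\left(51 - 12\right)^{2} + 32449\right) + 185 \left(-69\right) = \left(39^{2} + 32449\right) - 12765 = \left(1521 + 32449\right) - 12765 = 33970 - 12765 = 21205$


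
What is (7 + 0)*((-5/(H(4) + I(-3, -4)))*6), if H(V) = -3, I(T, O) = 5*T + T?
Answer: 10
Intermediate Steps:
I(T, O) = 6*T
(7 + 0)*((-5/(H(4) + I(-3, -4)))*6) = (7 + 0)*((-5/(-3 + 6*(-3)))*6) = 7*((-5/(-3 - 18))*6) = 7*((-5/(-21))*6) = 7*(-1/21*(-5)*6) = 7*((5/21)*6) = 7*(10/7) = 10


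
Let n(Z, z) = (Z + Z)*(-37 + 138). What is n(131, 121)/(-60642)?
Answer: -13231/30321 ≈ -0.43636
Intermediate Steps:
n(Z, z) = 202*Z (n(Z, z) = (2*Z)*101 = 202*Z)
n(131, 121)/(-60642) = (202*131)/(-60642) = 26462*(-1/60642) = -13231/30321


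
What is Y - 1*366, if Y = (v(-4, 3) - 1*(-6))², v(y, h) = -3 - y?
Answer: -317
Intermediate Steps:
Y = 49 (Y = ((-3 - 1*(-4)) - 1*(-6))² = ((-3 + 4) + 6)² = (1 + 6)² = 7² = 49)
Y - 1*366 = 49 - 1*366 = 49 - 366 = -317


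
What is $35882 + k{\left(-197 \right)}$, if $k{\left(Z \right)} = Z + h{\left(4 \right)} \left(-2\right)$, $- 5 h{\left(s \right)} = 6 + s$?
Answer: $35689$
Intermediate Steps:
$h{\left(s \right)} = - \frac{6}{5} - \frac{s}{5}$ ($h{\left(s \right)} = - \frac{6 + s}{5} = - \frac{6}{5} - \frac{s}{5}$)
$k{\left(Z \right)} = 4 + Z$ ($k{\left(Z \right)} = Z + \left(- \frac{6}{5} - \frac{4}{5}\right) \left(-2\right) = Z - -4 = Z + 4 = 4 + Z$)
$35882 + k{\left(-197 \right)} = 35882 + \left(4 - 197\right) = 35882 - 193 = 35689$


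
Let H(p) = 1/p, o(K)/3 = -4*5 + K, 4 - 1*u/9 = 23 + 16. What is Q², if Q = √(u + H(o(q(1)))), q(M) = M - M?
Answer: -18901/60 ≈ -315.02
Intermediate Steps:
q(M) = 0
u = -315 (u = 36 - 9*(23 + 16) = 36 - 9*39 = 36 - 351 = -315)
o(K) = -60 + 3*K (o(K) = 3*(-4*5 + K) = 3*(-20 + K) = -60 + 3*K)
Q = I*√283515/30 (Q = √(-315 + 1/(-60 + 3*0)) = √(-315 + 1/(-60 + 0)) = √(-315 + 1/(-60)) = √(-315 - 1/60) = √(-18901/60) = I*√283515/30 ≈ 17.749*I)
Q² = (I*√283515/30)² = -18901/60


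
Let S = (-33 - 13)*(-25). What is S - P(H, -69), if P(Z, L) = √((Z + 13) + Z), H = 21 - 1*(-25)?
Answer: 1150 - √105 ≈ 1139.8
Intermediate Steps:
H = 46 (H = 21 + 25 = 46)
P(Z, L) = √(13 + 2*Z) (P(Z, L) = √((13 + Z) + Z) = √(13 + 2*Z))
S = 1150 (S = -46*(-25) = 1150)
S - P(H, -69) = 1150 - √(13 + 2*46) = 1150 - √(13 + 92) = 1150 - √105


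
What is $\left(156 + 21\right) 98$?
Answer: $17346$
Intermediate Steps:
$\left(156 + 21\right) 98 = 177 \cdot 98 = 17346$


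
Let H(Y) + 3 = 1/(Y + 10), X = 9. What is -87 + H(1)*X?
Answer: -1245/11 ≈ -113.18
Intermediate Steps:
H(Y) = -3 + 1/(10 + Y) (H(Y) = -3 + 1/(Y + 10) = -3 + 1/(10 + Y))
-87 + H(1)*X = -87 + ((-29 - 3*1)/(10 + 1))*9 = -87 + ((-29 - 3)/11)*9 = -87 + ((1/11)*(-32))*9 = -87 - 32/11*9 = -87 - 288/11 = -1245/11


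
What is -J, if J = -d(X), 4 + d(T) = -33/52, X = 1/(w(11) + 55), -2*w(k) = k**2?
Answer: -241/52 ≈ -4.6346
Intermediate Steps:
w(k) = -k**2/2
X = -2/11 (X = 1/(-1/2*11**2 + 55) = 1/(-1/2*121 + 55) = 1/(-121/2 + 55) = 1/(-11/2) = -2/11 ≈ -0.18182)
d(T) = -241/52 (d(T) = -4 - 33/52 = -241/52)
J = 241/52 (J = -1*(-241/52) = 241/52 ≈ 4.6346)
-J = -1*241/52 = -241/52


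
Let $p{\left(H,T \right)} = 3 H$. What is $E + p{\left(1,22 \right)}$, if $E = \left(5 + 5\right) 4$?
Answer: $43$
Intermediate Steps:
$E = 40$ ($E = 10 \cdot 4 = 40$)
$E + p{\left(1,22 \right)} = 40 + 3 \cdot 1 = 40 + 3 = 43$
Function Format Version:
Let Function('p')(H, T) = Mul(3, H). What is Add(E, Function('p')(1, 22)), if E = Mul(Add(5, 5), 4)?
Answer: 43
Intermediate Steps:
E = 40 (E = Mul(10, 4) = 40)
Add(E, Function('p')(1, 22)) = Add(40, Mul(3, 1)) = Add(40, 3) = 43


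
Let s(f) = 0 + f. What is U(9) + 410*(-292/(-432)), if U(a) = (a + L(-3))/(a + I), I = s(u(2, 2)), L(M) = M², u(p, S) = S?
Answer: 165587/594 ≈ 278.77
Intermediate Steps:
s(f) = f
I = 2
U(a) = (9 + a)/(2 + a) (U(a) = (a + (-3)²)/(a + 2) = (a + 9)/(2 + a) = (9 + a)/(2 + a))
U(9) + 410*(-292/(-432)) = (9 + 9)/(2 + 9) + 410*(-292/(-432)) = 18/11 + 410*(-292*(-1/432)) = (1/11)*18 + 410*(73/108) = 18/11 + 14965/54 = 165587/594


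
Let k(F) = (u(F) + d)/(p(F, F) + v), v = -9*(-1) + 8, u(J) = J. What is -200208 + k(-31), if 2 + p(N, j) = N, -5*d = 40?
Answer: -3203289/16 ≈ -2.0021e+5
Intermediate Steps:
d = -8 (d = -1/5*40 = -8)
p(N, j) = -2 + N
v = 17 (v = 9 + 8 = 17)
k(F) = (-8 + F)/(15 + F) (k(F) = (F - 8)/((-2 + F) + 17) = (-8 + F)/(15 + F))
-200208 + k(-31) = -200208 + (-8 - 31)/(15 - 31) = -200208 - 39/(-16) = -200208 - 1/16*(-39) = -200208 + 39/16 = -3203289/16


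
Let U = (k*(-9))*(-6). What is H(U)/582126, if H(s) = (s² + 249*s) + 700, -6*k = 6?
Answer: -4915/291063 ≈ -0.016886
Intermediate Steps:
k = -1 (k = -⅙*6 = -1)
U = -54 (U = -1*(-9)*(-6) = 9*(-6) = -54)
H(s) = 700 + s² + 249*s
H(U)/582126 = (700 + (-54)² + 249*(-54))/582126 = (700 + 2916 - 13446)*(1/582126) = -9830*1/582126 = -4915/291063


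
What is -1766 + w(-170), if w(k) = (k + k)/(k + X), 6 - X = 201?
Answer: -128850/73 ≈ -1765.1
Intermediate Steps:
X = -195 (X = 6 - 1*201 = 6 - 201 = -195)
w(k) = 2*k/(-195 + k) (w(k) = (k + k)/(k - 195) = (2*k)/(-195 + k) = 2*k/(-195 + k))
-1766 + w(-170) = -1766 + 2*(-170)/(-195 - 170) = -1766 + 2*(-170)/(-365) = -1766 + 2*(-170)*(-1/365) = -1766 + 68/73 = -128850/73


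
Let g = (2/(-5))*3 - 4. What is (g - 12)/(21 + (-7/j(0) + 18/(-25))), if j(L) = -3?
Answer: -645/848 ≈ -0.76061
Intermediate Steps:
g = -26/5 (g = (2*(-⅕))*3 - 4 = -⅖*3 - 4 = -6/5 - 4 = -26/5 ≈ -5.2000)
(g - 12)/(21 + (-7/j(0) + 18/(-25))) = (-26/5 - 12)/(21 + (-7/(-3) + 18/(-25))) = -86/(5*(21 + (-7*(-⅓) + 18*(-1/25)))) = -86/(5*(21 + (7/3 - 18/25))) = -86/(5*(21 + 121/75)) = -86/(5*1696/75) = -86/5*75/1696 = -645/848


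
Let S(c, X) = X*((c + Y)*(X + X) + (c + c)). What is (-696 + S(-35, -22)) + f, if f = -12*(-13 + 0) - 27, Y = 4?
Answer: -29035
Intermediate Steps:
S(c, X) = X*(2*c + 2*X*(4 + c)) (S(c, X) = X*((c + 4)*(X + X) + (c + c)) = X*((4 + c)*(2*X) + 2*c) = X*(2*X*(4 + c) + 2*c) = X*(2*c + 2*X*(4 + c)))
f = 129 (f = -12*(-13) - 27 = 156 - 27 = 129)
(-696 + S(-35, -22)) + f = (-696 + 2*(-22)*(-35 + 4*(-22) - 22*(-35))) + 129 = (-696 + 2*(-22)*(-35 - 88 + 770)) + 129 = (-696 + 2*(-22)*647) + 129 = (-696 - 28468) + 129 = -29164 + 129 = -29035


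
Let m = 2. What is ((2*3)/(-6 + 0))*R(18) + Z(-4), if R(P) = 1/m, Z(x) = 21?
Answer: 41/2 ≈ 20.500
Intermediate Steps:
R(P) = ½ (R(P) = 1/2 = ½)
((2*3)/(-6 + 0))*R(18) + Z(-4) = ((2*3)/(-6 + 0))*(½) + 21 = (6/(-6))*(½) + 21 = (6*(-⅙))*(½) + 21 = -1*½ + 21 = -½ + 21 = 41/2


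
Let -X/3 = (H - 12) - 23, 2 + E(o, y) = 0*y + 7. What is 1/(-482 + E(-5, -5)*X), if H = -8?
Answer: 1/163 ≈ 0.0061350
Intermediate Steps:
E(o, y) = 5 (E(o, y) = -2 + (0*y + 7) = -2 + (0 + 7) = -2 + 7 = 5)
X = 129 (X = -3*((-8 - 12) - 23) = -3*(-20 - 23) = -3*(-43) = 129)
1/(-482 + E(-5, -5)*X) = 1/(-482 + 5*129) = 1/(-482 + 645) = 1/163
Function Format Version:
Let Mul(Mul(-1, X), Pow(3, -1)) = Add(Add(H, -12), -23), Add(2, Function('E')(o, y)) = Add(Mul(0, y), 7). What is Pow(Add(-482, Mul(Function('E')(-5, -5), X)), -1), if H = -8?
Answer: Rational(1, 163) ≈ 0.0061350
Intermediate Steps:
Function('E')(o, y) = 5 (Function('E')(o, y) = Add(-2, Add(Mul(0, y), 7)) = Add(-2, Add(0, 7)) = Add(-2, 7) = 5)
X = 129 (X = Mul(-3, Add(Add(-8, -12), -23)) = Mul(-3, Add(-20, -23)) = Mul(-3, -43) = 129)
Pow(Add(-482, Mul(Function('E')(-5, -5), X)), -1) = Pow(Add(-482, Mul(5, 129)), -1) = Pow(Add(-482, 645), -1) = Pow(163, -1) = Rational(1, 163)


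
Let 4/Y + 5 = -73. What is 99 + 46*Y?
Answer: 3769/39 ≈ 96.641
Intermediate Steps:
Y = -2/39 (Y = 4/(-5 - 73) = 4/(-78) = 4*(-1/78) = -2/39 ≈ -0.051282)
99 + 46*Y = 99 + 46*(-2/39) = 99 - 92/39 = 3769/39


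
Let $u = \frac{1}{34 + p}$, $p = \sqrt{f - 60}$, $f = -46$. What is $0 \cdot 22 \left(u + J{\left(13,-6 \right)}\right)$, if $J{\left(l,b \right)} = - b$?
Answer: $0$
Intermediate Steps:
$p = i \sqrt{106}$ ($p = \sqrt{-46 - 60} = \sqrt{-106} = i \sqrt{106} \approx 10.296 i$)
$u = \frac{1}{34 + i \sqrt{106}} \approx 0.026941 - 0.0081582 i$
$0 \cdot 22 \left(u + J{\left(13,-6 \right)}\right) = 0 \cdot 22 \left(\left(\frac{17}{631} - \frac{i \sqrt{106}}{1262}\right) - -6\right) = 0 \left(\left(\frac{17}{631} - \frac{i \sqrt{106}}{1262}\right) + 6\right) = 0 \left(\frac{3803}{631} - \frac{i \sqrt{106}}{1262}\right) = 0$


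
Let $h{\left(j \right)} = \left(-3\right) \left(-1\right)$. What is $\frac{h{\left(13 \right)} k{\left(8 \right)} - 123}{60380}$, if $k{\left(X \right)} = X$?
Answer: $- \frac{99}{60380} \approx -0.0016396$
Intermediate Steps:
$h{\left(j \right)} = 3$
$\frac{h{\left(13 \right)} k{\left(8 \right)} - 123}{60380} = \frac{3 \cdot 8 - 123}{60380} = \left(24 - 123\right) \frac{1}{60380} = \left(-99\right) \frac{1}{60380} = - \frac{99}{60380}$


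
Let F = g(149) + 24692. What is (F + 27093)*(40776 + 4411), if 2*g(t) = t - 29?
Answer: 2342720015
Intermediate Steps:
g(t) = -29/2 + t/2 (g(t) = (t - 29)/2 = (-29 + t)/2 = -29/2 + t/2)
F = 24752 (F = (-29/2 + (1/2)*149) + 24692 = (-29/2 + 149/2) + 24692 = 60 + 24692 = 24752)
(F + 27093)*(40776 + 4411) = (24752 + 27093)*(40776 + 4411) = 51845*45187 = 2342720015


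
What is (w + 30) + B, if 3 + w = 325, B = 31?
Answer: 383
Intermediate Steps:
w = 322 (w = -3 + 325 = 322)
(w + 30) + B = (322 + 30) + 31 = 352 + 31 = 383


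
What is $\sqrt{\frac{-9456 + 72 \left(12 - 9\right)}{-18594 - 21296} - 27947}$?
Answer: $\frac{i \sqrt{444692359751}}{3989} \approx 167.17 i$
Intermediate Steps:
$\sqrt{\frac{-9456 + 72 \left(12 - 9\right)}{-18594 - 21296} - 27947} = \sqrt{\frac{-9456 + 72 \cdot 3}{-39890} - 27947} = \sqrt{\left(-9456 + 216\right) \left(- \frac{1}{39890}\right) - 27947} = \sqrt{\left(-9240\right) \left(- \frac{1}{39890}\right) - 27947} = \sqrt{\frac{924}{3989} - 27947} = \sqrt{- \frac{111479659}{3989}} = \frac{i \sqrt{444692359751}}{3989}$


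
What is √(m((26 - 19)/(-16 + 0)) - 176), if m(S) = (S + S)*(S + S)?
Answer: I*√11215/8 ≈ 13.238*I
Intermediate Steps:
m(S) = 4*S² (m(S) = (2*S)*(2*S) = 4*S²)
√(m((26 - 19)/(-16 + 0)) - 176) = √(4*((26 - 19)/(-16 + 0))² - 176) = √(4*(7/(-16))² - 176) = √(4*(7*(-1/16))² - 176) = √(4*(-7/16)² - 176) = √(4*(49/256) - 176) = √(49/64 - 176) = √(-11215/64) = I*√11215/8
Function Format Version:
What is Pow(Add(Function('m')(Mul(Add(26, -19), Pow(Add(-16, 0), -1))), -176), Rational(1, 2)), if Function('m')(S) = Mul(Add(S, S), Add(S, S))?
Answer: Mul(Rational(1, 8), I, Pow(11215, Rational(1, 2))) ≈ Mul(13.238, I)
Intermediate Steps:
Function('m')(S) = Mul(4, Pow(S, 2)) (Function('m')(S) = Mul(Mul(2, S), Mul(2, S)) = Mul(4, Pow(S, 2)))
Pow(Add(Function('m')(Mul(Add(26, -19), Pow(Add(-16, 0), -1))), -176), Rational(1, 2)) = Pow(Add(Mul(4, Pow(Mul(Add(26, -19), Pow(Add(-16, 0), -1)), 2)), -176), Rational(1, 2)) = Pow(Add(Mul(4, Pow(Mul(7, Pow(-16, -1)), 2)), -176), Rational(1, 2)) = Pow(Add(Mul(4, Pow(Mul(7, Rational(-1, 16)), 2)), -176), Rational(1, 2)) = Pow(Add(Mul(4, Pow(Rational(-7, 16), 2)), -176), Rational(1, 2)) = Pow(Add(Mul(4, Rational(49, 256)), -176), Rational(1, 2)) = Pow(Add(Rational(49, 64), -176), Rational(1, 2)) = Pow(Rational(-11215, 64), Rational(1, 2)) = Mul(Rational(1, 8), I, Pow(11215, Rational(1, 2)))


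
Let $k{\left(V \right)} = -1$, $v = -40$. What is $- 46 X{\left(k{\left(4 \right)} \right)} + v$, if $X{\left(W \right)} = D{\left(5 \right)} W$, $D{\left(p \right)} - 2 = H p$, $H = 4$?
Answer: $972$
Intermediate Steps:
$D{\left(p \right)} = 2 + 4 p$
$X{\left(W \right)} = 22 W$ ($X{\left(W \right)} = \left(2 + 4 \cdot 5\right) W = \left(2 + 20\right) W = 22 W$)
$- 46 X{\left(k{\left(4 \right)} \right)} + v = - 46 \cdot 22 \left(-1\right) - 40 = \left(-46\right) \left(-22\right) - 40 = 1012 - 40 = 972$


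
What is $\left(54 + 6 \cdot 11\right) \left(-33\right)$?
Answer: $-3960$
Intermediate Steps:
$\left(54 + 6 \cdot 11\right) \left(-33\right) = \left(54 + 66\right) \left(-33\right) = 120 \left(-33\right) = -3960$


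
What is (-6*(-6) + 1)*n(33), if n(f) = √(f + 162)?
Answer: 37*√195 ≈ 516.68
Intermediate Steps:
n(f) = √(162 + f)
(-6*(-6) + 1)*n(33) = (-6*(-6) + 1)*√(162 + 33) = (36 + 1)*√195 = 37*√195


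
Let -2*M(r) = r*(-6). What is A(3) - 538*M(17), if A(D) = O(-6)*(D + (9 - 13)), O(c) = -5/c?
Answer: -164633/6 ≈ -27439.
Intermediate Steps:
M(r) = 3*r (M(r) = -r*(-6)/2 = -(-3)*r = 3*r)
A(D) = -10/3 + 5*D/6 (A(D) = (-5/(-6))*(D + (9 - 13)) = (-5*(-⅙))*(D - 4) = 5*(-4 + D)/6 = -10/3 + 5*D/6)
A(3) - 538*M(17) = (-10/3 + (⅚)*3) - 1614*17 = (-10/3 + 5/2) - 538*51 = -⅚ - 27438 = -164633/6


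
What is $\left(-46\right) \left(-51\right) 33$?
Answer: $77418$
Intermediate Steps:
$\left(-46\right) \left(-51\right) 33 = 2346 \cdot 33 = 77418$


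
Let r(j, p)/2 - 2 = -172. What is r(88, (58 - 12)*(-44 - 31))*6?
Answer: -2040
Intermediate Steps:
r(j, p) = -340 (r(j, p) = 4 + 2*(-172) = 4 - 344 = -340)
r(88, (58 - 12)*(-44 - 31))*6 = -340*6 = -2040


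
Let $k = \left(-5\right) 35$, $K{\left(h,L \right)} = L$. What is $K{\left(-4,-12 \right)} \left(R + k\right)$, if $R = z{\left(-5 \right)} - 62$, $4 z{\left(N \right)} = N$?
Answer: $2859$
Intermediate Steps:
$z{\left(N \right)} = \frac{N}{4}$
$k = -175$
$R = - \frac{253}{4}$ ($R = \frac{1}{4} \left(-5\right) - 62 = - \frac{5}{4} - 62 = - \frac{253}{4} \approx -63.25$)
$K{\left(-4,-12 \right)} \left(R + k\right) = - 12 \left(- \frac{253}{4} - 175\right) = \left(-12\right) \left(- \frac{953}{4}\right) = 2859$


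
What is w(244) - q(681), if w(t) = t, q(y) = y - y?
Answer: 244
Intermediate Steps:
q(y) = 0
w(244) - q(681) = 244 - 1*0 = 244 + 0 = 244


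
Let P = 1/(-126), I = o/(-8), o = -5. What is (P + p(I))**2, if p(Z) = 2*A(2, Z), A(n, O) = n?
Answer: 253009/15876 ≈ 15.937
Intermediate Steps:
I = 5/8 (I = -5/(-8) = -5*(-1/8) = 5/8 ≈ 0.62500)
p(Z) = 4 (p(Z) = 2*2 = 4)
P = -1/126 ≈ -0.0079365
(P + p(I))**2 = (-1/126 + 4)**2 = (503/126)**2 = 253009/15876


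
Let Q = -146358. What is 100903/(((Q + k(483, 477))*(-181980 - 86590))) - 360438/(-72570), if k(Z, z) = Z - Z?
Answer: 472262548378033/95084523337140 ≈ 4.9668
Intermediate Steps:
k(Z, z) = 0
100903/(((Q + k(483, 477))*(-181980 - 86590))) - 360438/(-72570) = 100903/(((-146358 + 0)*(-181980 - 86590))) - 360438/(-72570) = 100903/((-146358*(-268570))) - 360438*(-1/72570) = 100903/39307368060 + 60073/12095 = 472262548378033/95084523337140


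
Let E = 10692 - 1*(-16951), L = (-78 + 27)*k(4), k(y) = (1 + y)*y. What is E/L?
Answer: -27643/1020 ≈ -27.101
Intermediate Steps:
k(y) = y*(1 + y)
L = -1020 (L = (-78 + 27)*(4*(1 + 4)) = -204*5 = -51*20 = -1020)
E = 27643 (E = 10692 + 16951 = 27643)
E/L = 27643/(-1020) = 27643*(-1/1020) = -27643/1020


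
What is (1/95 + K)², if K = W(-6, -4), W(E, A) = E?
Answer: 323761/9025 ≈ 35.874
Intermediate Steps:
K = -6
(1/95 + K)² = (1/95 - 6)² = (-569/95)² = 323761/9025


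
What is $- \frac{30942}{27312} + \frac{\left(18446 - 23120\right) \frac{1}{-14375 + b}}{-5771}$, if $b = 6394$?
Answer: $- \frac{237544192155}{209657613752} \approx -1.133$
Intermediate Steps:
$- \frac{30942}{27312} + \frac{\left(18446 - 23120\right) \frac{1}{-14375 + b}}{-5771} = - \frac{30942}{27312} + \frac{\left(18446 - 23120\right) \frac{1}{-14375 + 6394}}{-5771} = \left(-30942\right) \frac{1}{27312} + - \frac{4674}{-7981} \left(- \frac{1}{5771}\right) = - \frac{5157}{4552} + \left(-4674\right) \left(- \frac{1}{7981}\right) \left(- \frac{1}{5771}\right) = - \frac{5157}{4552} + \frac{4674}{7981} \left(- \frac{1}{5771}\right) = - \frac{5157}{4552} - \frac{4674}{46058351} = - \frac{237544192155}{209657613752}$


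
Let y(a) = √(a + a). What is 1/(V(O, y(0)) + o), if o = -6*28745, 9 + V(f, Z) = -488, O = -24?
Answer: -1/172967 ≈ -5.7814e-6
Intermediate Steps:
y(a) = √2*√a (y(a) = √(2*a) = √2*√a)
V(f, Z) = -497 (V(f, Z) = -9 - 488 = -497)
o = -172470
1/(V(O, y(0)) + o) = 1/(-497 - 172470) = 1/(-172967) = -1/172967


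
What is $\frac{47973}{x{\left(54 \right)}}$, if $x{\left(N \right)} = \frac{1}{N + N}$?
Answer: $5181084$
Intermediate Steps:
$x{\left(N \right)} = \frac{1}{2 N}$
$\frac{47973}{x{\left(54 \right)}} = \frac{47973}{\frac{1}{2} \cdot \frac{1}{54}} = 47973 \frac{1}{\frac{1}{108}} = 47973 \cdot 108 = 5181084$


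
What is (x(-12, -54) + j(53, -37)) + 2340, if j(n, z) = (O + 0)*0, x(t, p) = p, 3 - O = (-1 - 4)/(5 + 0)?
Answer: 2286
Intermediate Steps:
O = 4 (O = 3 - (-1 - 4)/(5 + 0) = 3 - (-5)/5 = 3 - 1*(-1) = 3 + 1 = 4)
j(n, z) = 0 (j(n, z) = (4 + 0)*0 = 4*0 = 0)
(x(-12, -54) + j(53, -37)) + 2340 = (-54 + 0) + 2340 = -54 + 2340 = 2286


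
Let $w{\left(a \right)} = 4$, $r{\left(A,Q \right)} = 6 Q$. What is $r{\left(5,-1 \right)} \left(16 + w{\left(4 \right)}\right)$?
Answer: $-120$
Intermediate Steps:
$r{\left(5,-1 \right)} \left(16 + w{\left(4 \right)}\right) = 6 \left(-1\right) \left(16 + 4\right) = \left(-6\right) 20 = -120$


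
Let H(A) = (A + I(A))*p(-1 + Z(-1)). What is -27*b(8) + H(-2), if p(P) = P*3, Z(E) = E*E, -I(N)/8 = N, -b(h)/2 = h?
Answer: 432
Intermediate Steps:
b(h) = -2*h
I(N) = -8*N
Z(E) = E²
p(P) = 3*P
H(A) = 0 (H(A) = (A - 8*A)*(3*(-1 + (-1)²)) = (-7*A)*(3*(-1 + 1)) = (-7*A)*(3*0) = -7*A*0 = 0)
-27*b(8) + H(-2) = -(-54)*8 + 0 = -27*(-16) + 0 = 432 + 0 = 432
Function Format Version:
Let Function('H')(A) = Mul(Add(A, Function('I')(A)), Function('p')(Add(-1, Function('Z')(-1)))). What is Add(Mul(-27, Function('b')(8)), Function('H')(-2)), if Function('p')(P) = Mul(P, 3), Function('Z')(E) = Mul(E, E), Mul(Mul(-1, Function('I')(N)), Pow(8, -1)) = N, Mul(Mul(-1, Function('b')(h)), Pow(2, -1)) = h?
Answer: 432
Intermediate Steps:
Function('b')(h) = Mul(-2, h)
Function('I')(N) = Mul(-8, N)
Function('Z')(E) = Pow(E, 2)
Function('p')(P) = Mul(3, P)
Function('H')(A) = 0 (Function('H')(A) = Mul(Add(A, Mul(-8, A)), Mul(3, Add(-1, Pow(-1, 2)))) = Mul(Mul(-7, A), Mul(3, Add(-1, 1))) = Mul(Mul(-7, A), Mul(3, 0)) = Mul(Mul(-7, A), 0) = 0)
Add(Mul(-27, Function('b')(8)), Function('H')(-2)) = Add(Mul(-27, Mul(-2, 8)), 0) = Add(Mul(-27, -16), 0) = Add(432, 0) = 432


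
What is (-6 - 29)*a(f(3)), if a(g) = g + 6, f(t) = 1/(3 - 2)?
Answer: -245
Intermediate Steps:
f(t) = 1 (f(t) = 1/1 = 1)
a(g) = 6 + g
(-6 - 29)*a(f(3)) = (-6 - 29)*(6 + 1) = -35*7 = -245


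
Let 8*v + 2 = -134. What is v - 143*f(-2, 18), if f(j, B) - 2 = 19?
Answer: -3020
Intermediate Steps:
v = -17 (v = -¼ + (⅛)*(-134) = -¼ - 67/4 = -17)
f(j, B) = 21 (f(j, B) = 2 + 19 = 21)
v - 143*f(-2, 18) = -17 - 143*21 = -17 - 3003 = -3020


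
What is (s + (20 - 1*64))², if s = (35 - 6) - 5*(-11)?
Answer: 1600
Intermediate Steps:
s = 84 (s = 29 + 55 = 84)
(s + (20 - 1*64))² = (84 + (20 - 1*64))² = (84 + (20 - 64))² = (84 - 44)² = 40² = 1600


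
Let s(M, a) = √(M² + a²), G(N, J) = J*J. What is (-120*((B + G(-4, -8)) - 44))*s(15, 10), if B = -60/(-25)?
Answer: -13440*√13 ≈ -48459.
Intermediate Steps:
B = 12/5 (B = -60*(-1/25) = 12/5 ≈ 2.4000)
G(N, J) = J²
(-120*((B + G(-4, -8)) - 44))*s(15, 10) = (-120*((12/5 + (-8)²) - 44))*√(15² + 10²) = (-120*((12/5 + 64) - 44))*√(225 + 100) = (-120*(332/5 - 44))*√325 = (-120*112/5)*(5*√13) = -13440*√13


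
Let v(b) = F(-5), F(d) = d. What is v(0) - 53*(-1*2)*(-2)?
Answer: -217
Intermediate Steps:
v(b) = -5
v(0) - 53*(-1*2)*(-2) = -5 - 53*(-1*2)*(-2) = -5 - (-106)*(-2) = -5 - 53*4 = -5 - 212 = -217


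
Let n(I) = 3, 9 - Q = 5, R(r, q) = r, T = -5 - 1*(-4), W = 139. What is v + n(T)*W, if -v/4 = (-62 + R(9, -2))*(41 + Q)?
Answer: 9957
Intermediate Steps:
T = -1 (T = -5 + 4 = -1)
Q = 4 (Q = 9 - 1*5 = 9 - 5 = 4)
v = 9540 (v = -4*(-62 + 9)*(41 + 4) = -(-212)*45 = -4*(-2385) = 9540)
v + n(T)*W = 9540 + 3*139 = 9540 + 417 = 9957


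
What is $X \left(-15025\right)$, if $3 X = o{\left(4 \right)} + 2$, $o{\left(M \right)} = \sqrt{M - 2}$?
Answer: $- \frac{30050}{3} - \frac{15025 \sqrt{2}}{3} \approx -17100.0$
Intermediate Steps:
$o{\left(M \right)} = \sqrt{-2 + M}$
$X = \frac{2}{3} + \frac{\sqrt{2}}{3}$ ($X = \frac{\sqrt{-2 + 4} + 2}{3} = \frac{\sqrt{2} + 2}{3} = \frac{2 + \sqrt{2}}{3} = \frac{2}{3} + \frac{\sqrt{2}}{3} \approx 1.1381$)
$X \left(-15025\right) = \left(\frac{2}{3} + \frac{\sqrt{2}}{3}\right) \left(-15025\right) = - \frac{30050}{3} - \frac{15025 \sqrt{2}}{3}$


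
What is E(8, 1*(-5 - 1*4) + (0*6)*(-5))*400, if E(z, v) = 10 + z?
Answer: 7200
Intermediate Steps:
E(8, 1*(-5 - 1*4) + (0*6)*(-5))*400 = (10 + 8)*400 = 18*400 = 7200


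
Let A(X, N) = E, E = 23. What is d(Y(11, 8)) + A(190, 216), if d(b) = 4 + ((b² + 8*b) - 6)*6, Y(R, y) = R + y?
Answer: 3069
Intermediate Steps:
A(X, N) = 23
d(b) = -32 + 6*b² + 48*b (d(b) = 4 + (-6 + b² + 8*b)*6 = 4 + (-36 + 6*b² + 48*b) = -32 + 6*b² + 48*b)
d(Y(11, 8)) + A(190, 216) = (-32 + 6*(11 + 8)² + 48*(11 + 8)) + 23 = (-32 + 6*19² + 48*19) + 23 = (-32 + 6*361 + 912) + 23 = (-32 + 2166 + 912) + 23 = 3046 + 23 = 3069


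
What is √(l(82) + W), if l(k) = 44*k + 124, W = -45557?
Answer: 5*I*√1673 ≈ 204.51*I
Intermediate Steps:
l(k) = 124 + 44*k
√(l(82) + W) = √((124 + 44*82) - 45557) = √((124 + 3608) - 45557) = √(3732 - 45557) = √(-41825) = 5*I*√1673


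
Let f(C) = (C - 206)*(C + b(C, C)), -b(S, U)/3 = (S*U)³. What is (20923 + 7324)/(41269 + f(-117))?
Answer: 28247/2485644111593221 ≈ 1.1364e-11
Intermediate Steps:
b(S, U) = -3*S³*U³
f(C) = (-206 + C)*(C - 3*C⁶) (f(C) = (C - 206)*(C - 3*C³*C³) = (-206 + C)*(C - 3*C⁶))
(20923 + 7324)/(41269 + f(-117)) = (20923 + 7324)/(41269 - 117*(-206 - 117 - 3*(-117)⁶ + 618*(-117)⁵)) = 28247/(41269 - 117*(-206 - 117 - 3*2565164201769 + 618*(-21924480357))) = 28247/(41269 - 117*(-206 - 117 - 7695492605307 - 13549328860626)) = 28247/(41269 - 117*(-21244821466256)) = 28247/(41269 + 2485644111551952) = 28247/2485644111593221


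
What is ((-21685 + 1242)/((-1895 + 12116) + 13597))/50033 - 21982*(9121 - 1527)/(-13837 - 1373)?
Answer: 99464850696381061/9062771984370 ≈ 10975.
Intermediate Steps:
((-21685 + 1242)/((-1895 + 12116) + 13597))/50033 - 21982*(9121 - 1527)/(-13837 - 1373) = -20443/(10221 + 13597)*(1/50033) - 21982/((-15210/7594)) = -20443/23818*(1/50033) - 21982/((-15210*1/7594)) = -20443*1/23818*(1/50033) - 21982/(-7605/3797) = -20443/23818*1/50033 - 21982*(-3797/7605) = -20443/1191685994 + 83465654/7605 = 99464850696381061/9062771984370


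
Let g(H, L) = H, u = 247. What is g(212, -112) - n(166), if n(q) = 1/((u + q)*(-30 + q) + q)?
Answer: 11942807/56334 ≈ 212.00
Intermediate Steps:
n(q) = 1/(q + (-30 + q)*(247 + q)) (n(q) = 1/((247 + q)*(-30 + q) + q) = 1/((-30 + q)*(247 + q) + q) = 1/(q + (-30 + q)*(247 + q)))
g(212, -112) - n(166) = 212 - 1/(-7410 + 166**2 + 218*166) = 212 - 1/(-7410 + 27556 + 36188) = 212 - 1/56334 = 11942807/56334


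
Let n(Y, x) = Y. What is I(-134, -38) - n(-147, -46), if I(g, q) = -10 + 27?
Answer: 164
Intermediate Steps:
I(g, q) = 17
I(-134, -38) - n(-147, -46) = 17 - 1*(-147) = 17 + 147 = 164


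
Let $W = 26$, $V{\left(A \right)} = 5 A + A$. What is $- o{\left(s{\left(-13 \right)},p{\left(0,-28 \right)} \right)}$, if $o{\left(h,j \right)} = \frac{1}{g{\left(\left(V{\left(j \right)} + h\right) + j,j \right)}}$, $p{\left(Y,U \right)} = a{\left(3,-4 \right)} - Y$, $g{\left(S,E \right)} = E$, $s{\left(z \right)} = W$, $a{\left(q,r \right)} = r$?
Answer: $\frac{1}{4} \approx 0.25$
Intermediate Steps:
$V{\left(A \right)} = 6 A$
$s{\left(z \right)} = 26$
$p{\left(Y,U \right)} = -4 - Y$
$o{\left(h,j \right)} = \frac{1}{j}$
$- o{\left(s{\left(-13 \right)},p{\left(0,-28 \right)} \right)} = - \frac{1}{-4 - 0} = - \frac{1}{-4 + 0} = - \frac{1}{-4} = \left(-1\right) \left(- \frac{1}{4}\right) = \frac{1}{4}$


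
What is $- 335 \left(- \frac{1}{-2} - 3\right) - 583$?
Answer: $\frac{509}{2} \approx 254.5$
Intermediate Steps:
$- 335 \left(- \frac{1}{-2} - 3\right) - 583 = - 335 \left(\left(-1\right) \left(- \frac{1}{2}\right) - 3\right) - 583 = - 335 \left(\frac{1}{2} - 3\right) - 583 = \left(-335\right) \left(- \frac{5}{2}\right) - 583 = \frac{1675}{2} - 583 = \frac{509}{2}$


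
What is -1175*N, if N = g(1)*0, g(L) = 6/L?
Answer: 0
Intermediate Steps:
N = 0 (N = (6/1)*0 = (6*1)*0 = 6*0 = 0)
-1175*N = -1175*0 = 0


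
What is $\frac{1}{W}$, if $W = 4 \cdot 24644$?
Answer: $\frac{1}{98576} \approx 1.0144 \cdot 10^{-5}$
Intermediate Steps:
$W = 98576$
$\frac{1}{W} = \frac{1}{98576}$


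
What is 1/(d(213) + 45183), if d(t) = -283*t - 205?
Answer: -1/15301 ≈ -6.5355e-5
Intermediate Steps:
d(t) = -205 - 283*t
1/(d(213) + 45183) = 1/((-205 - 283*213) + 45183) = 1/((-205 - 60279) + 45183) = 1/(-60484 + 45183) = 1/(-15301) = -1/15301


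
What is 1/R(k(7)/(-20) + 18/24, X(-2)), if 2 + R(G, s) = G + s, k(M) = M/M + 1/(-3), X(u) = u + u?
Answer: -60/317 ≈ -0.18927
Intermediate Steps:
X(u) = 2*u
k(M) = ⅔ (k(M) = 1 + 1*(-⅓) = 1 - ⅓ = ⅔)
R(G, s) = -2 + G + s (R(G, s) = -2 + (G + s) = -2 + G + s)
1/R(k(7)/(-20) + 18/24, X(-2)) = 1/(-2 + ((⅔)/(-20) + 18/24) + 2*(-2)) = 1/(-2 + ((⅔)*(-1/20) + 18*(1/24)) - 4) = 1/(-2 + (-1/30 + ¾) - 4) = 1/(-2 + 43/60 - 4) = 1/(-317/60) = -60/317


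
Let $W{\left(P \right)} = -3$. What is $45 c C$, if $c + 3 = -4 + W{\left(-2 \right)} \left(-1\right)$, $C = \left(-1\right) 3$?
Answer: $540$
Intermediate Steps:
$C = -3$
$c = -4$ ($c = -3 - 1 = -4$)
$45 c C = 45 \left(-4\right) \left(-3\right) = \left(-180\right) \left(-3\right) = 540$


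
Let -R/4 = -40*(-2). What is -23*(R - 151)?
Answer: 10833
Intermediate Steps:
R = -320 (R = -(-40)*4*(-2) = -(-40)*(-8) = -4*80 = -320)
-23*(R - 151) = -23*(-320 - 151) = -23*(-471) = 10833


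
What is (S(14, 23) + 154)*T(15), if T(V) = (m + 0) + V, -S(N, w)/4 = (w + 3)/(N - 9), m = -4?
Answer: 7326/5 ≈ 1465.2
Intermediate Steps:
S(N, w) = -4*(3 + w)/(-9 + N) (S(N, w) = -4*(w + 3)/(N - 9) = -4*(3 + w)/(-9 + N))
T(V) = -4 + V (T(V) = (-4 + 0) + V = -4 + V)
(S(14, 23) + 154)*T(15) = (4*(-3 - 1*23)/(-9 + 14) + 154)*(-4 + 15) = (4*(-3 - 23)/5 + 154)*11 = (4*(⅕)*(-26) + 154)*11 = (-104/5 + 154)*11 = (666/5)*11 = 7326/5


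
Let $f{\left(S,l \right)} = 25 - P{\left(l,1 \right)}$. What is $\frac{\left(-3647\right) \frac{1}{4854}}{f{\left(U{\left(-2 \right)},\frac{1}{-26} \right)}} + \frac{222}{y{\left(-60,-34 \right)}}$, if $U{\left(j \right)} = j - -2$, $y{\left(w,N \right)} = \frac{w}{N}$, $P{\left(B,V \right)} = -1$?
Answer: $\frac{79364081}{631020} \approx 125.77$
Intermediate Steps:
$U{\left(j \right)} = 2 + j$ ($U{\left(j \right)} = j + 2 = 2 + j$)
$f{\left(S,l \right)} = 26$ ($f{\left(S,l \right)} = 25 - -1 = 25 + 1 = 26$)
$\frac{\left(-3647\right) \frac{1}{4854}}{f{\left(U{\left(-2 \right)},\frac{1}{-26} \right)}} + \frac{222}{y{\left(-60,-34 \right)}} = \frac{\left(-3647\right) \frac{1}{4854}}{26} + \frac{222}{\left(-60\right) \frac{1}{-34}} = \left(-3647\right) \frac{1}{4854} \cdot \frac{1}{26} + \frac{222}{\left(-60\right) \left(- \frac{1}{34}\right)} = \left(- \frac{3647}{4854}\right) \frac{1}{26} + \frac{222}{\frac{30}{17}} = - \frac{3647}{126204} + 222 \cdot \frac{17}{30} = - \frac{3647}{126204} + \frac{629}{5} = \frac{79364081}{631020}$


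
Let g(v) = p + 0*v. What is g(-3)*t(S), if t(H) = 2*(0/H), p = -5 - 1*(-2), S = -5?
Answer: 0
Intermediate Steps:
p = -3 (p = -5 + 2 = -3)
g(v) = -3 (g(v) = -3 + 0*v = -3 + 0 = -3)
t(H) = 0 (t(H) = 2*0 = 0)
g(-3)*t(S) = -3*0 = 0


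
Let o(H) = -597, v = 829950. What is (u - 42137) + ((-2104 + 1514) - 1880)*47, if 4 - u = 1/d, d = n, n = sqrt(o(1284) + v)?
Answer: -158223 - sqrt(829353)/829353 ≈ -1.5822e+5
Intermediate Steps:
n = sqrt(829353) (n = sqrt(-597 + 829950) = sqrt(829353) ≈ 910.69)
d = sqrt(829353) ≈ 910.69
u = 4 - sqrt(829353)/829353 (u = 4 - 1/(sqrt(829353)) = 4 - sqrt(829353)/829353 ≈ 3.9989)
(u - 42137) + ((-2104 + 1514) - 1880)*47 = ((4 - sqrt(829353)/829353) - 42137) + ((-2104 + 1514) - 1880)*47 = (-42133 - sqrt(829353)/829353) + (-590 - 1880)*47 = (-42133 - sqrt(829353)/829353) - 2470*47 = (-42133 - sqrt(829353)/829353) - 116090 = -158223 - sqrt(829353)/829353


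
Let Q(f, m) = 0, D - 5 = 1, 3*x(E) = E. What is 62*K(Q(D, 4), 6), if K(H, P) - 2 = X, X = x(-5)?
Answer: 62/3 ≈ 20.667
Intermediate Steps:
x(E) = E/3
D = 6 (D = 5 + 1 = 6)
X = -5/3 (X = (⅓)*(-5) = -5/3 ≈ -1.6667)
K(H, P) = ⅓ (K(H, P) = 2 - 5/3 = ⅓)
62*K(Q(D, 4), 6) = 62*(⅓) = 62/3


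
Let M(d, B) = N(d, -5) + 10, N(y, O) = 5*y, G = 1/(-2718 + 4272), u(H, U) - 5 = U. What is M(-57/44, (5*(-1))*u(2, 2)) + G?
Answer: 120457/34188 ≈ 3.5234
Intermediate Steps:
u(H, U) = 5 + U
G = 1/1554 ≈ 0.00064350
M(d, B) = 10 + 5*d (M(d, B) = 5*d + 10 = 10 + 5*d)
M(-57/44, (5*(-1))*u(2, 2)) + G = (10 + 5*(-57/44)) + 1/1554 = (10 - 285/44) + 1/1554 = 155/44 + 1/1554 = 120457/34188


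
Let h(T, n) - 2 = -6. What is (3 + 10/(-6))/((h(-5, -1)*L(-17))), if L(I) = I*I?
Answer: -1/867 ≈ -0.0011534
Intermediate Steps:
h(T, n) = -4 (h(T, n) = 2 - 6 = -4)
L(I) = I²
(3 + 10/(-6))/((h(-5, -1)*L(-17))) = (3 + 10/(-6))/((-4*(-17)²)) = (3 + 10*(-⅙))/((-4*289)) = (3 - 5/3)/(-1156) = (4/3)*(-1/1156) = -1/867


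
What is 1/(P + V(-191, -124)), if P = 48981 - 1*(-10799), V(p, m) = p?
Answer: 1/59589 ≈ 1.6782e-5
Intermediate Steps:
P = 59780 (P = 48981 + 10799 = 59780)
1/(P + V(-191, -124)) = 1/(59780 - 191) = 1/59589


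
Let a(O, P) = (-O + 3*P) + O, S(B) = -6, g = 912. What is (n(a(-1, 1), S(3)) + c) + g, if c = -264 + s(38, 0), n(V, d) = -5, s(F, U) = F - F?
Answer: 643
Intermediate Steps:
s(F, U) = 0
a(O, P) = 3*P
c = -264 (c = -264 + 0 = -264)
(n(a(-1, 1), S(3)) + c) + g = (-5 - 264) + 912 = -269 + 912 = 643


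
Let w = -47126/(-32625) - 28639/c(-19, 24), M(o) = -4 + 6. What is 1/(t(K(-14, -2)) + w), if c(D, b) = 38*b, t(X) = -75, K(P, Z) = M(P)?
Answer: -9918000/1040972821 ≈ -0.0095276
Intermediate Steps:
M(o) = 2
K(P, Z) = 2
w = -297122821/9918000 (w = -47126/(-32625) - 28639/(38*24) = -47126*(-1/32625) - 28639/912 = 47126/32625 - 28639*1/912 = 47126/32625 - 28639/912 = -297122821/9918000 ≈ -29.958)
1/(t(K(-14, -2)) + w) = 1/(-75 - 297122821/9918000) = 1/(-1040972821/9918000) = -9918000/1040972821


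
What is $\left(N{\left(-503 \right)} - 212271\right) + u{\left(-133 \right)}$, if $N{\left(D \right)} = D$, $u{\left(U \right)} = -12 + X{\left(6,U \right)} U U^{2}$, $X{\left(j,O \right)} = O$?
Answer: $312687935$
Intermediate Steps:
$u{\left(U \right)} = -12 + U^{4}$ ($u{\left(U \right)} = -12 + U U U^{2} = -12 + U U^{3} = -12 + U^{4}$)
$\left(N{\left(-503 \right)} - 212271\right) + u{\left(-133 \right)} = \left(-503 - 212271\right) - \left(12 - \left(-133\right)^{4}\right) = -212774 + \left(-12 + 312900721\right) = -212774 + 312900709 = 312687935$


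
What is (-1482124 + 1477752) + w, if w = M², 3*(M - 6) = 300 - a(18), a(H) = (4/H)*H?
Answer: 59248/9 ≈ 6583.1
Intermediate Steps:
a(H) = 4
M = 314/3 (M = 6 + (300 - 1*4)/3 = 6 + (300 - 4)/3 = 6 + (⅓)*296 = 6 + 296/3 = 314/3 ≈ 104.67)
w = 98596/9 (w = (314/3)² = 98596/9 ≈ 10955.)
(-1482124 + 1477752) + w = (-1482124 + 1477752) + 98596/9 = -4372 + 98596/9 = 59248/9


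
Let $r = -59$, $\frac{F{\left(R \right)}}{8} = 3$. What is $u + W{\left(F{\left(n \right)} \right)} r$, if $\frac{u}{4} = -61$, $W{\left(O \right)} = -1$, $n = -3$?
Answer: $-185$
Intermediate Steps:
$F{\left(R \right)} = 24$ ($F{\left(R \right)} = 8 \cdot 3 = 24$)
$u = -244$ ($u = 4 \left(-61\right) = -244$)
$u + W{\left(F{\left(n \right)} \right)} r = -244 - -59 = -244 + 59 = -185$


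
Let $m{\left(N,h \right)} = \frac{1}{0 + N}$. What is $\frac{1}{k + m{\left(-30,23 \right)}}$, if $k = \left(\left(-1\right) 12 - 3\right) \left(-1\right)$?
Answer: $\frac{30}{449} \approx 0.066815$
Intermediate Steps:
$m{\left(N,h \right)} = \frac{1}{N}$
$k = 15$ ($k = \left(-12 - 3\right) \left(-1\right) = \left(-15\right) \left(-1\right) = 15$)
$\frac{1}{k + m{\left(-30,23 \right)}} = \frac{1}{15 + \frac{1}{-30}} = \frac{1}{15 - \frac{1}{30}} = \frac{1}{\frac{449}{30}} = \frac{30}{449}$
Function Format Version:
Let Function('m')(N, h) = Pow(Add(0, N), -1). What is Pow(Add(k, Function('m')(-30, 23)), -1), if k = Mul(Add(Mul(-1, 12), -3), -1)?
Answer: Rational(30, 449) ≈ 0.066815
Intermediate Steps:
Function('m')(N, h) = Pow(N, -1)
k = 15 (k = Mul(Add(-12, -3), -1) = Mul(-15, -1) = 15)
Pow(Add(k, Function('m')(-30, 23)), -1) = Pow(Add(15, Pow(-30, -1)), -1) = Pow(Add(15, Rational(-1, 30)), -1) = Pow(Rational(449, 30), -1) = Rational(30, 449)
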